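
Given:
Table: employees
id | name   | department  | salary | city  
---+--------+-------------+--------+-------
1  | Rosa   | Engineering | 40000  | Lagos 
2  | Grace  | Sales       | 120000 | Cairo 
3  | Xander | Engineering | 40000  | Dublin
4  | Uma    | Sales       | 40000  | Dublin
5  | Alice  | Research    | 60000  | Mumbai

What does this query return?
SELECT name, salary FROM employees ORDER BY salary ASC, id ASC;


Sorting by salary ASC, then id ASC for ties

5 rows:
Rosa, 40000
Xander, 40000
Uma, 40000
Alice, 60000
Grace, 120000


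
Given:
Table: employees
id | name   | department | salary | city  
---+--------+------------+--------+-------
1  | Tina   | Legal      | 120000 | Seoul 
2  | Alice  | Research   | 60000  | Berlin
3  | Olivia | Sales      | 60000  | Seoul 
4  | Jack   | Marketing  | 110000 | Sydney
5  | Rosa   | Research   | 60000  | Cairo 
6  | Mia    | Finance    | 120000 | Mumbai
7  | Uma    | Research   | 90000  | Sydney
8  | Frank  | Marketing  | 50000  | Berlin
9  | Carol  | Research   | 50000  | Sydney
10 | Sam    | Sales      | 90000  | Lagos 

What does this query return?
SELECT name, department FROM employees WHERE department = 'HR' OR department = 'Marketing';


Filtering: department = 'HR' OR 'Marketing'
Matching: 2 rows

2 rows:
Jack, Marketing
Frank, Marketing


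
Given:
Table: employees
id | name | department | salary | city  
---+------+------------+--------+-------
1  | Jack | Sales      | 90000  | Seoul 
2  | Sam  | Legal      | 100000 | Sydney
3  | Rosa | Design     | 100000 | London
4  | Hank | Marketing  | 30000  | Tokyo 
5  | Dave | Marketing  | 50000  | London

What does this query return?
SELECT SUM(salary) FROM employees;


SUM(salary) = 90000 + 100000 + 100000 + 30000 + 50000 = 370000

370000


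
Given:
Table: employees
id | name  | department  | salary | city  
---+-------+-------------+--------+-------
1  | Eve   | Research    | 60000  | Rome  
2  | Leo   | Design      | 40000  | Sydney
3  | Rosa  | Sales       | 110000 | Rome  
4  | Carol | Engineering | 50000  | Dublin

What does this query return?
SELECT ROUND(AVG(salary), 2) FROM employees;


SUM(salary) = 260000
COUNT = 4
ROUND(AVG, 2) = ROUND(260000 / 4, 2) = 65000.0

65000.0


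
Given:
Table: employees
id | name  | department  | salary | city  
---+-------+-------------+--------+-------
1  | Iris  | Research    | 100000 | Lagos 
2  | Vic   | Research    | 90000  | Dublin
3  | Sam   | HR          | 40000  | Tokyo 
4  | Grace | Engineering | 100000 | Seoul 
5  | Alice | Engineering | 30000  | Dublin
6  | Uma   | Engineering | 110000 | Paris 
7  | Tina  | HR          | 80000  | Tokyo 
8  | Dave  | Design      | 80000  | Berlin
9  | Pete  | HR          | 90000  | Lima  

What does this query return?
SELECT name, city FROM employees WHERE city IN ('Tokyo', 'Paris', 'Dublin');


Filtering: city IN ('Tokyo', 'Paris', 'Dublin')
Matching: 5 rows

5 rows:
Vic, Dublin
Sam, Tokyo
Alice, Dublin
Uma, Paris
Tina, Tokyo


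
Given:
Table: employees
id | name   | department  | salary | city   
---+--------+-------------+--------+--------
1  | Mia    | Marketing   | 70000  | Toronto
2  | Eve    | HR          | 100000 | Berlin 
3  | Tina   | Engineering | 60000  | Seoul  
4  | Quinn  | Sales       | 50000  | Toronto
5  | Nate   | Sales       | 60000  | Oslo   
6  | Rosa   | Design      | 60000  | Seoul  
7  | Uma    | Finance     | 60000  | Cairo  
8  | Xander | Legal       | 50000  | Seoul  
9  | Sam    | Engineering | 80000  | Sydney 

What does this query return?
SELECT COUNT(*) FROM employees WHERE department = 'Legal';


Counting rows where department = 'Legal'
  Xander -> MATCH


1


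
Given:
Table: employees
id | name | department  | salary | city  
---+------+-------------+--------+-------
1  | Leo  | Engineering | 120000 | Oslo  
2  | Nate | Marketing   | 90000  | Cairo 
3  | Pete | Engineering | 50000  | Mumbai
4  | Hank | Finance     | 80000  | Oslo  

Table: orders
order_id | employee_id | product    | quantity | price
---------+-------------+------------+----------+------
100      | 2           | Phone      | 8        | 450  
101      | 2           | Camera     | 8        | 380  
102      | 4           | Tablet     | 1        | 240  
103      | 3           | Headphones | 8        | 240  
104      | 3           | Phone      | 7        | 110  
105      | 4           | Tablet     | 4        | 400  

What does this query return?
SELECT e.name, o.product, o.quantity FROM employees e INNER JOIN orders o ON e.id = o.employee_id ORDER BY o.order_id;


Joining employees.id = orders.employee_id:
  employee Nate (id=2) -> order Phone
  employee Nate (id=2) -> order Camera
  employee Hank (id=4) -> order Tablet
  employee Pete (id=3) -> order Headphones
  employee Pete (id=3) -> order Phone
  employee Hank (id=4) -> order Tablet


6 rows:
Nate, Phone, 8
Nate, Camera, 8
Hank, Tablet, 1
Pete, Headphones, 8
Pete, Phone, 7
Hank, Tablet, 4


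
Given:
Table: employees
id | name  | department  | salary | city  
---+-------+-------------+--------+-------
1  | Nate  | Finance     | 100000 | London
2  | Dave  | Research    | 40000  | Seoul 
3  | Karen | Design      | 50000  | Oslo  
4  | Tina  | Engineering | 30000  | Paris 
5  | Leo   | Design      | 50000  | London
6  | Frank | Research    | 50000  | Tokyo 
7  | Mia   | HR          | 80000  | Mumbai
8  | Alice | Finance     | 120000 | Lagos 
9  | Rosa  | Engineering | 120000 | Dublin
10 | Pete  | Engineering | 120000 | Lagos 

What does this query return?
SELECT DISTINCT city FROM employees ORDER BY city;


All 'city' values (row order): London, Seoul, Oslo, Paris, London, Tokyo, Mumbai, Lagos, Dublin, Lagos
Removing duplicates leaves 8 unique value(s).

8 values:
Dublin
Lagos
London
Mumbai
Oslo
Paris
Seoul
Tokyo


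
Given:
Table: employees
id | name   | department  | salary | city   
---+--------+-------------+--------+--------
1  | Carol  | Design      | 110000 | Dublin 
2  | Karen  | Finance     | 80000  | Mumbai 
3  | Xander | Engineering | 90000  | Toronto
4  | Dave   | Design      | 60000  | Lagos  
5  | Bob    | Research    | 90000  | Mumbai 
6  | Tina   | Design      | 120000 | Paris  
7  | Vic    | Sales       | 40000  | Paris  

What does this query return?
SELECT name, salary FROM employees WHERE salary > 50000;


Filtering: salary > 50000
Matching: 6 rows

6 rows:
Carol, 110000
Karen, 80000
Xander, 90000
Dave, 60000
Bob, 90000
Tina, 120000


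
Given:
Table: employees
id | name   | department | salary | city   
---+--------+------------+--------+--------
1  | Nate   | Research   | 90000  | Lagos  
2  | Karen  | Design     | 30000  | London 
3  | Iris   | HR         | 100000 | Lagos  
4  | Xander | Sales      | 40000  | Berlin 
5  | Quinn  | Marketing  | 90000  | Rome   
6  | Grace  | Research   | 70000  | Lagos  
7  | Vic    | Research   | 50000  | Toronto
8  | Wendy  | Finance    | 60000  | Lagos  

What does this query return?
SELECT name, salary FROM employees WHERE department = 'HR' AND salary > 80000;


Filtering: department = 'HR' AND salary > 80000
Matching: 1 rows

1 rows:
Iris, 100000


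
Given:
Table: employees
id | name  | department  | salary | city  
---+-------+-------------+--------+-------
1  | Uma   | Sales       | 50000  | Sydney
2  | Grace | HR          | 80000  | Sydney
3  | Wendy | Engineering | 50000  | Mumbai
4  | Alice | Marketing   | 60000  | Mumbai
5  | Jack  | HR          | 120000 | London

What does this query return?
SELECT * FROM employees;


SELECT * returns all 5 rows with all columns

5 rows:
1, Uma, Sales, 50000, Sydney
2, Grace, HR, 80000, Sydney
3, Wendy, Engineering, 50000, Mumbai
4, Alice, Marketing, 60000, Mumbai
5, Jack, HR, 120000, London


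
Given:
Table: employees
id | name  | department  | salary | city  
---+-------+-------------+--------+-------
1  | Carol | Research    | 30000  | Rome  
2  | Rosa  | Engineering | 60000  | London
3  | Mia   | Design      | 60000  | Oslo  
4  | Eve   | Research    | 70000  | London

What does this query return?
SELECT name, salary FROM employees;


Projecting columns: name, salary

4 rows:
Carol, 30000
Rosa, 60000
Mia, 60000
Eve, 70000


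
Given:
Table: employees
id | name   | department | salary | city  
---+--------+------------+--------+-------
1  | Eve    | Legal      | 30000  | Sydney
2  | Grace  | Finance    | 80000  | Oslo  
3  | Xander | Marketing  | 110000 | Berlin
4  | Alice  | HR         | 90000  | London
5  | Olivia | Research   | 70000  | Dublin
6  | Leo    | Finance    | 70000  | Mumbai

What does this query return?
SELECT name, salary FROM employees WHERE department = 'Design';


Filtering: department = 'Design'
Matching rows: 0

Empty result set (0 rows)


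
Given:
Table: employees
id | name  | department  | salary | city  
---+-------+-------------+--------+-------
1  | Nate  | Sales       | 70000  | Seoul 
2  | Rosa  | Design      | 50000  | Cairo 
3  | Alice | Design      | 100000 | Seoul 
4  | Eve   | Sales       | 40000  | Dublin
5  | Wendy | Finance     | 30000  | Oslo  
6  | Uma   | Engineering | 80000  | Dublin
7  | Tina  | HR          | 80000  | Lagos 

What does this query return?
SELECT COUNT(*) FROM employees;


COUNT(*) counts all rows

7


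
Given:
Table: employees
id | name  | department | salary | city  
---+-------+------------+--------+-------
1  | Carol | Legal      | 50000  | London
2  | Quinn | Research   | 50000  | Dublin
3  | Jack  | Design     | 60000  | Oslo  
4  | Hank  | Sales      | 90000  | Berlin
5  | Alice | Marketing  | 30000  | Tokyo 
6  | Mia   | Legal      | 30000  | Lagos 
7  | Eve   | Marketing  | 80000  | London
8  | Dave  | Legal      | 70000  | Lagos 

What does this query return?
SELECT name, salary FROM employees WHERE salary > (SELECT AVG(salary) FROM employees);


Subquery: AVG(salary) = 57500.0
Filtering: salary > 57500.0
  Jack (60000) -> MATCH
  Hank (90000) -> MATCH
  Eve (80000) -> MATCH
  Dave (70000) -> MATCH


4 rows:
Jack, 60000
Hank, 90000
Eve, 80000
Dave, 70000


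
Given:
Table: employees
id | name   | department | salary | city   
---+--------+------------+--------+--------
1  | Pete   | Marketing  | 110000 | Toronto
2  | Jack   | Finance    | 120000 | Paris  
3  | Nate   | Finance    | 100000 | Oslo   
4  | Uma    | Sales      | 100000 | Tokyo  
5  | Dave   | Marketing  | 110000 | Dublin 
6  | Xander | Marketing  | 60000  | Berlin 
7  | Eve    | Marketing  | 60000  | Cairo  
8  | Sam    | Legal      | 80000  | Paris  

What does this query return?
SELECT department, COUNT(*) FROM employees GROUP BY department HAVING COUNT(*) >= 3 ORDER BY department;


Groups with count >= 3:
  Marketing: 4 -> PASS
  Finance: 2 -> filtered out
  Legal: 1 -> filtered out
  Sales: 1 -> filtered out


1 groups:
Marketing, 4


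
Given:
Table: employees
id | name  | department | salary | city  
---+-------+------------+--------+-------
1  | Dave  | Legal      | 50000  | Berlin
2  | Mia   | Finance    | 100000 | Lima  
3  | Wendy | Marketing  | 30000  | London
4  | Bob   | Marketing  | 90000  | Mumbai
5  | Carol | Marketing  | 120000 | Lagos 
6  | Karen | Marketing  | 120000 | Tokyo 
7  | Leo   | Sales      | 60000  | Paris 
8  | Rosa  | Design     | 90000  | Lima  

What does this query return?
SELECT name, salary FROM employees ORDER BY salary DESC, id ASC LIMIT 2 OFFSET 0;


Sort by salary DESC (id ASC tiebreak), then skip 0 and take 2
Rows 1 through 2

2 rows:
Carol, 120000
Karen, 120000


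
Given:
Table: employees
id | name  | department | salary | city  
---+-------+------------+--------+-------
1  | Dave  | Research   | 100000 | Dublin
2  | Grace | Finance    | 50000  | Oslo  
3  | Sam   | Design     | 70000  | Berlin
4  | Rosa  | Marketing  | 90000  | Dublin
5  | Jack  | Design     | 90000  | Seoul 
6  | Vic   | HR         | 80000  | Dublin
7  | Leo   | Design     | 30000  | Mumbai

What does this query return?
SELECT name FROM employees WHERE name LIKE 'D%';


LIKE 'D%' matches names starting with 'D'
Matching: 1

1 rows:
Dave


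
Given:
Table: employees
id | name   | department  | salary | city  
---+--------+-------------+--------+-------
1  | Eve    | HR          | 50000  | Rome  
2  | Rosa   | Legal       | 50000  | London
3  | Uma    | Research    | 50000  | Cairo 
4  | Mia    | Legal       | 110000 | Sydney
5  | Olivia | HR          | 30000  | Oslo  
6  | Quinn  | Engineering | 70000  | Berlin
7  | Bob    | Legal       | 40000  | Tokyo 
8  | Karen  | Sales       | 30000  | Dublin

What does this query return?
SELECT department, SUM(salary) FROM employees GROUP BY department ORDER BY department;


Summing salary within each department:
  Engineering: 70000 = 70000
  HR: 50000 + 30000 = 80000
  Legal: 50000 + 110000 + 40000 = 200000
  Research: 50000 = 50000
  Sales: 30000 = 30000


5 groups:
Engineering, 70000
HR, 80000
Legal, 200000
Research, 50000
Sales, 30000


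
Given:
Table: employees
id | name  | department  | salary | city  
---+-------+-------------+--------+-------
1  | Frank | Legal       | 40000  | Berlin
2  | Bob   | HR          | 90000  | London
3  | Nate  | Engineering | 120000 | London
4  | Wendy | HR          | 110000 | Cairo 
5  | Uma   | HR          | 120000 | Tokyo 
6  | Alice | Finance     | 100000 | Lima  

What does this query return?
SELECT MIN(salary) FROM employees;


Salaries: 40000, 90000, 120000, 110000, 120000, 100000
MIN = 40000

40000


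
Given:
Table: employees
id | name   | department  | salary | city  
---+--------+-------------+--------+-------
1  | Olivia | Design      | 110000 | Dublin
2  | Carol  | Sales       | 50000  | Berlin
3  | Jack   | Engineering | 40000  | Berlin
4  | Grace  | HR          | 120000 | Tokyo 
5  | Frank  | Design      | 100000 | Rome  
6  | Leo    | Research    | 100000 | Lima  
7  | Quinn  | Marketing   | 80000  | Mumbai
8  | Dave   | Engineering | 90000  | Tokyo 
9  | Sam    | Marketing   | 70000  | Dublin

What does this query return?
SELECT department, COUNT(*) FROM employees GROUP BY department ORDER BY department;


Assigning each row to its department group:
  Olivia -> Design
  Carol -> Sales
  Jack -> Engineering
  Grace -> HR
  Frank -> Design
  Leo -> Research
  Quinn -> Marketing
  Dave -> Engineering
  Sam -> Marketing


6 groups:
Design, 2
Engineering, 2
HR, 1
Marketing, 2
Research, 1
Sales, 1


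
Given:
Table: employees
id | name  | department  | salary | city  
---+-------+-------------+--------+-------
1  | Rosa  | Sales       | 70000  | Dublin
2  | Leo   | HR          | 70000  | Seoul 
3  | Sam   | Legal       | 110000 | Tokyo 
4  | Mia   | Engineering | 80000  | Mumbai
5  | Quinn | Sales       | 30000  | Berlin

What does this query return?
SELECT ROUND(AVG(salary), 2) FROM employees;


SUM(salary) = 360000
COUNT = 5
ROUND(AVG, 2) = ROUND(360000 / 5, 2) = 72000.0

72000.0


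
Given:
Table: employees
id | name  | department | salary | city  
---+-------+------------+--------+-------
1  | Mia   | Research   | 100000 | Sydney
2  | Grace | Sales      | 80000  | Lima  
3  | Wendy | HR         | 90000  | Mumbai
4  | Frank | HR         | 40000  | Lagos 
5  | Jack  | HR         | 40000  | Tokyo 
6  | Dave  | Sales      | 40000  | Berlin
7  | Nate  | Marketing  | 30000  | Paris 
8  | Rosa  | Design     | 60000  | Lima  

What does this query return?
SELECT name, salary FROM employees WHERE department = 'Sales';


Filtering: department = 'Sales'
Matching rows: 2

2 rows:
Grace, 80000
Dave, 40000


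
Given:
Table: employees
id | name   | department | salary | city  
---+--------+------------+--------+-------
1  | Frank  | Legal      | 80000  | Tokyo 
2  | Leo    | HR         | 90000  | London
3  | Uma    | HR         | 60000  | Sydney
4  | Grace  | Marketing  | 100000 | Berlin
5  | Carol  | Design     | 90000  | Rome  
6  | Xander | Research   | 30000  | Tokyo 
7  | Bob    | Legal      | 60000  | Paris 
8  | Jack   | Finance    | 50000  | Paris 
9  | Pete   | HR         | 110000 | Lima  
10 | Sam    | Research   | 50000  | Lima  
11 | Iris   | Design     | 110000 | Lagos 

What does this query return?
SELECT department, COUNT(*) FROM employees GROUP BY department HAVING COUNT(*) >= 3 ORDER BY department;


Groups with count >= 3:
  HR: 3 -> PASS
  Design: 2 -> filtered out
  Finance: 1 -> filtered out
  Legal: 2 -> filtered out
  Marketing: 1 -> filtered out
  Research: 2 -> filtered out


1 groups:
HR, 3


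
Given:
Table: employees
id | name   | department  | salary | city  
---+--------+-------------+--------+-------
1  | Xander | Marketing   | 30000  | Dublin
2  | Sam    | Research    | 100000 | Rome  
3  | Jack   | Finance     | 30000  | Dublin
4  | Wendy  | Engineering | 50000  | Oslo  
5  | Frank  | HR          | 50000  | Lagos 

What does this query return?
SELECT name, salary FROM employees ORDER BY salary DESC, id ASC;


Sorting by salary DESC, then id ASC for ties

5 rows:
Sam, 100000
Wendy, 50000
Frank, 50000
Xander, 30000
Jack, 30000


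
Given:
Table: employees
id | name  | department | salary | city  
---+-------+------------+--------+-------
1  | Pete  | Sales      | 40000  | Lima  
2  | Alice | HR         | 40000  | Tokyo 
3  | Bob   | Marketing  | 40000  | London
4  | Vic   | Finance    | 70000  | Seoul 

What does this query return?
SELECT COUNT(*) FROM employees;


COUNT(*) counts all rows

4


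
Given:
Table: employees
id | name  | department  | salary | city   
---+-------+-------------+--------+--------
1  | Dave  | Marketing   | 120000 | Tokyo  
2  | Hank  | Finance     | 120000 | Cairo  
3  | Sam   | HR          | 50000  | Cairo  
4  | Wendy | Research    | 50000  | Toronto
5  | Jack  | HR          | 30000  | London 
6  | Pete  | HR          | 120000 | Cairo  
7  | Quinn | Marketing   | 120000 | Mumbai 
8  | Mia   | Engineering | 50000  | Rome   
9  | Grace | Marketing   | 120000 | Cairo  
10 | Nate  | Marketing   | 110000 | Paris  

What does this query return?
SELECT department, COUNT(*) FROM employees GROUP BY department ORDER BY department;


Assigning each row to its department group:
  Dave -> Marketing
  Hank -> Finance
  Sam -> HR
  Wendy -> Research
  Jack -> HR
  Pete -> HR
  Quinn -> Marketing
  Mia -> Engineering
  Grace -> Marketing
  Nate -> Marketing


5 groups:
Engineering, 1
Finance, 1
HR, 3
Marketing, 4
Research, 1


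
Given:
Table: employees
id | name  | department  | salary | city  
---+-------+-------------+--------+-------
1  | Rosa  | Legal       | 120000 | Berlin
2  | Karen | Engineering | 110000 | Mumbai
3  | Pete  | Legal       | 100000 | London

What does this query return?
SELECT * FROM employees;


SELECT * returns all 3 rows with all columns

3 rows:
1, Rosa, Legal, 120000, Berlin
2, Karen, Engineering, 110000, Mumbai
3, Pete, Legal, 100000, London


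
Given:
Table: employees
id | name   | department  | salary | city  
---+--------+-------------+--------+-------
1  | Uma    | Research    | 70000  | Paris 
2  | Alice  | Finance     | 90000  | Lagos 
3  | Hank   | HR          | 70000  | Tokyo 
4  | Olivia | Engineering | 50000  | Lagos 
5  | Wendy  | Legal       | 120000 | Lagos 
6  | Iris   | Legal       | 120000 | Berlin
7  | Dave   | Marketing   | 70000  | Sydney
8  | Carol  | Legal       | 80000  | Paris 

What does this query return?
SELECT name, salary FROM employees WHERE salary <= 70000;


Filtering: salary <= 70000
Matching: 4 rows

4 rows:
Uma, 70000
Hank, 70000
Olivia, 50000
Dave, 70000


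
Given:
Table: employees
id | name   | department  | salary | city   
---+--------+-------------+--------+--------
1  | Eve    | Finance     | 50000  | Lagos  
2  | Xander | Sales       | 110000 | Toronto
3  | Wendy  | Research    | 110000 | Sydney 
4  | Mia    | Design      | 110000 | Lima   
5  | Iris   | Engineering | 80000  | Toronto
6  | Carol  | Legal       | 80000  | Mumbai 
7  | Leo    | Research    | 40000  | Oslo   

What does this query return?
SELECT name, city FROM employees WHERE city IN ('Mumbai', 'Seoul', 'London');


Filtering: city IN ('Mumbai', 'Seoul', 'London')
Matching: 1 rows

1 rows:
Carol, Mumbai


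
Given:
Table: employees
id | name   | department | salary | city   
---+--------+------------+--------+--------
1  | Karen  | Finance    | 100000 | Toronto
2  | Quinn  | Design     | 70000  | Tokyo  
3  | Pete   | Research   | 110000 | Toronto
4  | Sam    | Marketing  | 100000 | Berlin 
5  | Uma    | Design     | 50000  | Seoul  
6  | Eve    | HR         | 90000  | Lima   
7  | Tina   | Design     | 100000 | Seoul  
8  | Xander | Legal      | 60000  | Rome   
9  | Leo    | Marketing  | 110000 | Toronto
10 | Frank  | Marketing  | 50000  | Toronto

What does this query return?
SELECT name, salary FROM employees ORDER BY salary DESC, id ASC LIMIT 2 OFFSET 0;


Sort by salary DESC (id ASC tiebreak), then skip 0 and take 2
Rows 1 through 2

2 rows:
Pete, 110000
Leo, 110000


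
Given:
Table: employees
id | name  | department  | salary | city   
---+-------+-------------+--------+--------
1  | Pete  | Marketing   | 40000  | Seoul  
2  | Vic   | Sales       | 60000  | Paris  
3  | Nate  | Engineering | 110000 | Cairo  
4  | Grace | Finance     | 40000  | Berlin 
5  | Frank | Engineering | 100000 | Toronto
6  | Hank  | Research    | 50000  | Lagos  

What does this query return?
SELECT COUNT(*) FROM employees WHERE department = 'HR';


Counting rows where department = 'HR'


0


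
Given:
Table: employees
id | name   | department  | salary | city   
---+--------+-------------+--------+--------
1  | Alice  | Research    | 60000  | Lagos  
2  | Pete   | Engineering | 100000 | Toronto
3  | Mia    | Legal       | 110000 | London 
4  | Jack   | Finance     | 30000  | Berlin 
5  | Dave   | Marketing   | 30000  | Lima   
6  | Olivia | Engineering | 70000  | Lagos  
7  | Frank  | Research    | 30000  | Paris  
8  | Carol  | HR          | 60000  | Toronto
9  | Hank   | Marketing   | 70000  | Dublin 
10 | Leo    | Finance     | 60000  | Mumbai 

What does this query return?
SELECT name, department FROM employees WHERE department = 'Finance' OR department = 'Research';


Filtering: department = 'Finance' OR 'Research'
Matching: 4 rows

4 rows:
Alice, Research
Jack, Finance
Frank, Research
Leo, Finance


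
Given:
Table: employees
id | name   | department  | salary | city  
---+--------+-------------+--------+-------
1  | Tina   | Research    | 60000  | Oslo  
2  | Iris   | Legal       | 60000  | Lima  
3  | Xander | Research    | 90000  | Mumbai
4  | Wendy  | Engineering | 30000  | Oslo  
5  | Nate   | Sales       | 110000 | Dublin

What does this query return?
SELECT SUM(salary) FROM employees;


SUM(salary) = 60000 + 60000 + 90000 + 30000 + 110000 = 350000

350000


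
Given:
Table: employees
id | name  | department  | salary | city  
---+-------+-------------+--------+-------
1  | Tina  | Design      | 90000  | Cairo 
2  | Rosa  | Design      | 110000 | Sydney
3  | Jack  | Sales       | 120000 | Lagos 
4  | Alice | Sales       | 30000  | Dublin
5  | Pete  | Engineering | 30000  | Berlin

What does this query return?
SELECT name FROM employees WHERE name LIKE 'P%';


LIKE 'P%' matches names starting with 'P'
Matching: 1

1 rows:
Pete


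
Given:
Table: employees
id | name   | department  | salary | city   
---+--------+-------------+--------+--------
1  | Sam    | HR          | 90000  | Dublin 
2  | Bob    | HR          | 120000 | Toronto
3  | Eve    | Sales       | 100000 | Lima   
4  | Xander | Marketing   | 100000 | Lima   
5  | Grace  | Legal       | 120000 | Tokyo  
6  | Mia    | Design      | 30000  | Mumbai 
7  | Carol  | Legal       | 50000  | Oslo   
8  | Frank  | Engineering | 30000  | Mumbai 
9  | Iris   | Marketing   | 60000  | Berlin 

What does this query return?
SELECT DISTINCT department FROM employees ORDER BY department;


All 'department' values (row order): HR, HR, Sales, Marketing, Legal, Design, Legal, Engineering, Marketing
Removing duplicates leaves 6 unique value(s).

6 values:
Design
Engineering
HR
Legal
Marketing
Sales


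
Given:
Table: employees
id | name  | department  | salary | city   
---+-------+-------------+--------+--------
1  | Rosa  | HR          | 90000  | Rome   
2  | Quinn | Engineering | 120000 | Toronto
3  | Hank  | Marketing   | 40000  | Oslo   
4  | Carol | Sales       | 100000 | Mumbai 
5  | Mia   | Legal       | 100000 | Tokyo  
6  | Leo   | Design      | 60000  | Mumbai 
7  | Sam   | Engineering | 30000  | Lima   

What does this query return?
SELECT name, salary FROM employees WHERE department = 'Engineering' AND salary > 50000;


Filtering: department = 'Engineering' AND salary > 50000
Matching: 1 rows

1 rows:
Quinn, 120000


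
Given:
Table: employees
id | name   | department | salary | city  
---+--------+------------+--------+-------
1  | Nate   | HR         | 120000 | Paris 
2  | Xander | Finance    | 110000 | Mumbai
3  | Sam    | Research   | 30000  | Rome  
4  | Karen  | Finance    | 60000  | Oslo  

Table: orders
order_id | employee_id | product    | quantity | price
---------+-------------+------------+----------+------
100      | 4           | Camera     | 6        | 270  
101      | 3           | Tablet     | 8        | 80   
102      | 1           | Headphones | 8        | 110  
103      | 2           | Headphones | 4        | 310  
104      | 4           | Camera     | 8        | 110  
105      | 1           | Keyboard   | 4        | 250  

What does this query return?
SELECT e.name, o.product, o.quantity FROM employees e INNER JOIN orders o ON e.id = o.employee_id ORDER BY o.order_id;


Joining employees.id = orders.employee_id:
  employee Karen (id=4) -> order Camera
  employee Sam (id=3) -> order Tablet
  employee Nate (id=1) -> order Headphones
  employee Xander (id=2) -> order Headphones
  employee Karen (id=4) -> order Camera
  employee Nate (id=1) -> order Keyboard


6 rows:
Karen, Camera, 6
Sam, Tablet, 8
Nate, Headphones, 8
Xander, Headphones, 4
Karen, Camera, 8
Nate, Keyboard, 4


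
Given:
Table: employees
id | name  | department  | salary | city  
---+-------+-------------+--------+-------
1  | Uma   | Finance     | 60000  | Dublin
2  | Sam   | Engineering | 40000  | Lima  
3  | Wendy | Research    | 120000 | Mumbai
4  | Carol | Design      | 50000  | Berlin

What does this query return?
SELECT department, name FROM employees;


Projecting columns: department, name

4 rows:
Finance, Uma
Engineering, Sam
Research, Wendy
Design, Carol


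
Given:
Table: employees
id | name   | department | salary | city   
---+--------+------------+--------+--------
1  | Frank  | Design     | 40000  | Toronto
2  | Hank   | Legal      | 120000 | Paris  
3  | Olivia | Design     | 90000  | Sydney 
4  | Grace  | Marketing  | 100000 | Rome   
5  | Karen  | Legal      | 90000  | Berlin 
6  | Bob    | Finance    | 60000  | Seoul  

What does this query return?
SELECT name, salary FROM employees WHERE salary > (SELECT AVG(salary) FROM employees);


Subquery: AVG(salary) = 83333.33
Filtering: salary > 83333.33
  Hank (120000) -> MATCH
  Olivia (90000) -> MATCH
  Grace (100000) -> MATCH
  Karen (90000) -> MATCH


4 rows:
Hank, 120000
Olivia, 90000
Grace, 100000
Karen, 90000


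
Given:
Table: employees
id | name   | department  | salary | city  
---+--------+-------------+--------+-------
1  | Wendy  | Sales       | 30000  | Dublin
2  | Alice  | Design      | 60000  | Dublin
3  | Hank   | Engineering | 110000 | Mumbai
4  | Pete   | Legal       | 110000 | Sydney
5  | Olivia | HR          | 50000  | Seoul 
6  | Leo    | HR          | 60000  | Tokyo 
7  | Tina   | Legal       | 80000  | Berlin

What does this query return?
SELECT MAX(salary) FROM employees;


Salaries: 30000, 60000, 110000, 110000, 50000, 60000, 80000
MAX = 110000

110000


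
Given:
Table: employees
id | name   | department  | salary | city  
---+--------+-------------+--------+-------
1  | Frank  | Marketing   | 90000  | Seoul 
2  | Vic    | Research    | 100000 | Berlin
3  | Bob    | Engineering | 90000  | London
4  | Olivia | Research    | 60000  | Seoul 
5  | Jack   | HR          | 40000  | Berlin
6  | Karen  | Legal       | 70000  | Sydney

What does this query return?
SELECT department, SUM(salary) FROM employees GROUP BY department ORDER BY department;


Summing salary within each department:
  Engineering: 90000 = 90000
  HR: 40000 = 40000
  Legal: 70000 = 70000
  Marketing: 90000 = 90000
  Research: 100000 + 60000 = 160000


5 groups:
Engineering, 90000
HR, 40000
Legal, 70000
Marketing, 90000
Research, 160000


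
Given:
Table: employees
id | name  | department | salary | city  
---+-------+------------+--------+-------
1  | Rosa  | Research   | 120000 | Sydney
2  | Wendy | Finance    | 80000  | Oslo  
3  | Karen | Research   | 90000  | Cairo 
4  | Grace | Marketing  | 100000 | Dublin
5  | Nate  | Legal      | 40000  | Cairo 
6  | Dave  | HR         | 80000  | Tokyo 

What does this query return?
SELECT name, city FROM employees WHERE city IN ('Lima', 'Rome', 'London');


Filtering: city IN ('Lima', 'Rome', 'London')
Matching: 0 rows

Empty result set (0 rows)


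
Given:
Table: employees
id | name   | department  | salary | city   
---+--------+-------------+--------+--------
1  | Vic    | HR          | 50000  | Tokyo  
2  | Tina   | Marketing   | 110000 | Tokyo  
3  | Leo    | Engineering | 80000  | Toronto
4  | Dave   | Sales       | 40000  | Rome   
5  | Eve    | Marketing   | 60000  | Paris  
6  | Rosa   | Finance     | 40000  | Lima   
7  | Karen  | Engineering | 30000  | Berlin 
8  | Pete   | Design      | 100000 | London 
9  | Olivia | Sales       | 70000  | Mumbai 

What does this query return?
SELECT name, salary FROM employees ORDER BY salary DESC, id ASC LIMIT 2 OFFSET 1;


Sort by salary DESC (id ASC tiebreak), then skip 1 and take 2
Rows 2 through 3

2 rows:
Pete, 100000
Leo, 80000


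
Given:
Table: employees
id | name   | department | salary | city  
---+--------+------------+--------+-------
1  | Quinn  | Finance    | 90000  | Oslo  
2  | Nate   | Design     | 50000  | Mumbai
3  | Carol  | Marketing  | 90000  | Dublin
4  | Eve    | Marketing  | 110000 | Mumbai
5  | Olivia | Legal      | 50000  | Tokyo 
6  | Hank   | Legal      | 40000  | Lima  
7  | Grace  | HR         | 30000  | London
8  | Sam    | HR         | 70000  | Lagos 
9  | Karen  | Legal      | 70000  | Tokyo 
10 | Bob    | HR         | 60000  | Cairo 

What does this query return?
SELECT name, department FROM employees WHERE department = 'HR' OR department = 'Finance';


Filtering: department = 'HR' OR 'Finance'
Matching: 4 rows

4 rows:
Quinn, Finance
Grace, HR
Sam, HR
Bob, HR


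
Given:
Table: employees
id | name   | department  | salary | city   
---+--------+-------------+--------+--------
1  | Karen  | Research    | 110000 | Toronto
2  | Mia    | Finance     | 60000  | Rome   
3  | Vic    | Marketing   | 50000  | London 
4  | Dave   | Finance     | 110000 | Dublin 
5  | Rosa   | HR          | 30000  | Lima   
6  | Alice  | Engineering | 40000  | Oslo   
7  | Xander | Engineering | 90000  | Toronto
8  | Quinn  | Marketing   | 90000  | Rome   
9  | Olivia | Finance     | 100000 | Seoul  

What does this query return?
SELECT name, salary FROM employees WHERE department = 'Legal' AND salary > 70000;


Filtering: department = 'Legal' AND salary > 70000
Matching: 0 rows

Empty result set (0 rows)


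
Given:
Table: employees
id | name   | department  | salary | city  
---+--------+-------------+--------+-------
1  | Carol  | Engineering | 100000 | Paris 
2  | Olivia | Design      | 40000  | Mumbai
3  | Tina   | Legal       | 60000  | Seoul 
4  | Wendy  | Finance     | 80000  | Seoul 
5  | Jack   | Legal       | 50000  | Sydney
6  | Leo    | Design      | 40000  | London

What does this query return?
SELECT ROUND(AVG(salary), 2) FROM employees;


SUM(salary) = 370000
COUNT = 6
ROUND(AVG, 2) = ROUND(370000 / 6, 2) = 61666.67

61666.67


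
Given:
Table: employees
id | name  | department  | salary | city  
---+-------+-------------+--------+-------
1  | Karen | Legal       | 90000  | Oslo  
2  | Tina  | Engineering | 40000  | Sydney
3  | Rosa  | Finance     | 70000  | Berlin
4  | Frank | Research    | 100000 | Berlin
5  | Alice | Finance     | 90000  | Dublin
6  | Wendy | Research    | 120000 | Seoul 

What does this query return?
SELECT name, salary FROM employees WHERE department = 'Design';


Filtering: department = 'Design'
Matching rows: 0

Empty result set (0 rows)


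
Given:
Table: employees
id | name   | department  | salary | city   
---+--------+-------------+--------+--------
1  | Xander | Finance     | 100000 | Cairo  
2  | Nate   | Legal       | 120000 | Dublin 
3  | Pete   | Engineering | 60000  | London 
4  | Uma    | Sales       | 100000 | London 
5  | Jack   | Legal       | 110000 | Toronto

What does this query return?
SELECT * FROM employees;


SELECT * returns all 5 rows with all columns

5 rows:
1, Xander, Finance, 100000, Cairo
2, Nate, Legal, 120000, Dublin
3, Pete, Engineering, 60000, London
4, Uma, Sales, 100000, London
5, Jack, Legal, 110000, Toronto


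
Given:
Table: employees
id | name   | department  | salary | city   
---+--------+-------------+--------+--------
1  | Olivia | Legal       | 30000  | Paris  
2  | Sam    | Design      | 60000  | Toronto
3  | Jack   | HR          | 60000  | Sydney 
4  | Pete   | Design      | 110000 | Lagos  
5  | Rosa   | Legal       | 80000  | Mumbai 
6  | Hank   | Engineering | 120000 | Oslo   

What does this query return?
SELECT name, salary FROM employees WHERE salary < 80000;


Filtering: salary < 80000
Matching: 3 rows

3 rows:
Olivia, 30000
Sam, 60000
Jack, 60000


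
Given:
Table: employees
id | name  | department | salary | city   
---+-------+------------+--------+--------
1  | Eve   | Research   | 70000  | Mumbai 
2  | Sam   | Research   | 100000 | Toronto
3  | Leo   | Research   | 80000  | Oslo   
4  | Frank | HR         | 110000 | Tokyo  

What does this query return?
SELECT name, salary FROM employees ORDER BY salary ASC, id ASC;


Sorting by salary ASC, then id ASC for ties

4 rows:
Eve, 70000
Leo, 80000
Sam, 100000
Frank, 110000


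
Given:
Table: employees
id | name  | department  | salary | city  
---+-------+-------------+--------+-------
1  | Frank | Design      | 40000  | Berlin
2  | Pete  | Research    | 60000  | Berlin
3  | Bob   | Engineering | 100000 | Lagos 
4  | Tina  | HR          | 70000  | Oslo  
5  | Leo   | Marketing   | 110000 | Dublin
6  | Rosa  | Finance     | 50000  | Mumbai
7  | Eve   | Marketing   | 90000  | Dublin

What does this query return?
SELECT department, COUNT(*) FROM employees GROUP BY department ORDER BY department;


Assigning each row to its department group:
  Frank -> Design
  Pete -> Research
  Bob -> Engineering
  Tina -> HR
  Leo -> Marketing
  Rosa -> Finance
  Eve -> Marketing


6 groups:
Design, 1
Engineering, 1
Finance, 1
HR, 1
Marketing, 2
Research, 1


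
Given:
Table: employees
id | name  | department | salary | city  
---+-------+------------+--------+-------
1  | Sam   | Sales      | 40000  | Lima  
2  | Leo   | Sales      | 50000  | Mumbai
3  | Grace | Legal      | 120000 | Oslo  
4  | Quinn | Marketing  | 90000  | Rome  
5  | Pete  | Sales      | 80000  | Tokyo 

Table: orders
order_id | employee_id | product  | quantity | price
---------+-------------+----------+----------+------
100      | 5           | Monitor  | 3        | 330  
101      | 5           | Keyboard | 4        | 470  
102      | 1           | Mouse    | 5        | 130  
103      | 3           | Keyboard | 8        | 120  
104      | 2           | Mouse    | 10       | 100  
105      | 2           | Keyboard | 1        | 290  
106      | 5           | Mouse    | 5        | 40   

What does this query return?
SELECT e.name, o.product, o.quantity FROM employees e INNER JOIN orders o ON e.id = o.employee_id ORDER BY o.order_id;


Joining employees.id = orders.employee_id:
  employee Pete (id=5) -> order Monitor
  employee Pete (id=5) -> order Keyboard
  employee Sam (id=1) -> order Mouse
  employee Grace (id=3) -> order Keyboard
  employee Leo (id=2) -> order Mouse
  employee Leo (id=2) -> order Keyboard
  employee Pete (id=5) -> order Mouse


7 rows:
Pete, Monitor, 3
Pete, Keyboard, 4
Sam, Mouse, 5
Grace, Keyboard, 8
Leo, Mouse, 10
Leo, Keyboard, 1
Pete, Mouse, 5


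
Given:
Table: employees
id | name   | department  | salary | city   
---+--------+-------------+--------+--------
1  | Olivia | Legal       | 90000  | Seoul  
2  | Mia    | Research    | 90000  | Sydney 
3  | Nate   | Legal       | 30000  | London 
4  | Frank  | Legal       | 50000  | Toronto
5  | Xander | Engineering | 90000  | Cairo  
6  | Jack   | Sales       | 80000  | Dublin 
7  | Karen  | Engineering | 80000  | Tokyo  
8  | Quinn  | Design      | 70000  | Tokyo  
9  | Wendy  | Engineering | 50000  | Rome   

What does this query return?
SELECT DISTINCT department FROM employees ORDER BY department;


All 'department' values (row order): Legal, Research, Legal, Legal, Engineering, Sales, Engineering, Design, Engineering
Removing duplicates leaves 5 unique value(s).

5 values:
Design
Engineering
Legal
Research
Sales


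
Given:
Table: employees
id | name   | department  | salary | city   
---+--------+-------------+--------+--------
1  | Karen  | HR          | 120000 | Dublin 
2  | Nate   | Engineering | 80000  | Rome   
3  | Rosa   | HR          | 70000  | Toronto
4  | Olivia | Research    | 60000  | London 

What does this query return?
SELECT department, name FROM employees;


Projecting columns: department, name

4 rows:
HR, Karen
Engineering, Nate
HR, Rosa
Research, Olivia


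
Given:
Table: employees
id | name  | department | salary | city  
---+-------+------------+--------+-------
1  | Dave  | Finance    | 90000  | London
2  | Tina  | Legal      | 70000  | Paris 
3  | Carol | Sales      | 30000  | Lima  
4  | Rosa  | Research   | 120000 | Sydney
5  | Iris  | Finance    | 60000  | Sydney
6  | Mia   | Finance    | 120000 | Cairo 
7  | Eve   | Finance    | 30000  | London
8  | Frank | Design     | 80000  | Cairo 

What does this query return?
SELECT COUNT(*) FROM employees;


COUNT(*) counts all rows

8


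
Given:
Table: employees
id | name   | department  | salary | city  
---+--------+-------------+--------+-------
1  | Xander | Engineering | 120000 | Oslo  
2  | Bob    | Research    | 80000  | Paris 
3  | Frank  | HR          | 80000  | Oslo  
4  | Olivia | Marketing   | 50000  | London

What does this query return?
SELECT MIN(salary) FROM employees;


Salaries: 120000, 80000, 80000, 50000
MIN = 50000

50000


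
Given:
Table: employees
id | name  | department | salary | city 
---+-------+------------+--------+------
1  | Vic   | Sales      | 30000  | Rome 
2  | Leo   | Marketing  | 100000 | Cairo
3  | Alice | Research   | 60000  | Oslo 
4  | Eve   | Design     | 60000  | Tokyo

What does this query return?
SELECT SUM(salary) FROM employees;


SUM(salary) = 30000 + 100000 + 60000 + 60000 = 250000

250000


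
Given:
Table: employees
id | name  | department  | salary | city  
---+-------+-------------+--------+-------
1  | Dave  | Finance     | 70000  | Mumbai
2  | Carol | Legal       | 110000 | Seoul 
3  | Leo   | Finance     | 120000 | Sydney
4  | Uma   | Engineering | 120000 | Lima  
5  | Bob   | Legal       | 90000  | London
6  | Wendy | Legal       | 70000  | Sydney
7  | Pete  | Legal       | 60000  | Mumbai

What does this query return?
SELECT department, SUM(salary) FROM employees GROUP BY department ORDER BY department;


Summing salary within each department:
  Engineering: 120000 = 120000
  Finance: 70000 + 120000 = 190000
  Legal: 110000 + 90000 + 70000 + 60000 = 330000


3 groups:
Engineering, 120000
Finance, 190000
Legal, 330000


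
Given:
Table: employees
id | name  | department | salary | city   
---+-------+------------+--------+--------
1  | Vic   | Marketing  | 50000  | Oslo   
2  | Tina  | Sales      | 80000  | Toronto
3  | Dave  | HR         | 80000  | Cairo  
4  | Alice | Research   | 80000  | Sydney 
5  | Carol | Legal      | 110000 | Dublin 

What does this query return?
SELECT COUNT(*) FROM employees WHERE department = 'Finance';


Counting rows where department = 'Finance'


0


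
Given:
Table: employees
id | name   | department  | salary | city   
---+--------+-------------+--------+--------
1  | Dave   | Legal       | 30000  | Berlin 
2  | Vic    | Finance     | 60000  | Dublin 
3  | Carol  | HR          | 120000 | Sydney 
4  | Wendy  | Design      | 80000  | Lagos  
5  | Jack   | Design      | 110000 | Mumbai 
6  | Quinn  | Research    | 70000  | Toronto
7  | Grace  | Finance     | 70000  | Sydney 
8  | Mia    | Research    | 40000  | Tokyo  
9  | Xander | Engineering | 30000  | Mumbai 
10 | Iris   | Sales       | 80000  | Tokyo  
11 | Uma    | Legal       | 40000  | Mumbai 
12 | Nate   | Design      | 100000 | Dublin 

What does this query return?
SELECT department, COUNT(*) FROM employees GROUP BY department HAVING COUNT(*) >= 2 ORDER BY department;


Groups with count >= 2:
  Design: 3 -> PASS
  Finance: 2 -> PASS
  Legal: 2 -> PASS
  Research: 2 -> PASS
  Engineering: 1 -> filtered out
  HR: 1 -> filtered out
  Sales: 1 -> filtered out


4 groups:
Design, 3
Finance, 2
Legal, 2
Research, 2
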